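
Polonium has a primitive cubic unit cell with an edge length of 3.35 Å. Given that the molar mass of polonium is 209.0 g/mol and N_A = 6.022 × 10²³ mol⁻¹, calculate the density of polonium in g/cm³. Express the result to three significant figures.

9.23 g/cm³

A simple cubic unit cell contains Z = 1 atom.
Cell volume: a³ = (3.35 Å)³ = (3.350 × 10^-8 cm)³ = 3.760 × 10^-23 cm³.
ρ = Z·M/(N_A·a³) = 1 × 209.0 / (6.022 × 10²³ × 3.760 × 10^-23) = 9.231 g/cm³.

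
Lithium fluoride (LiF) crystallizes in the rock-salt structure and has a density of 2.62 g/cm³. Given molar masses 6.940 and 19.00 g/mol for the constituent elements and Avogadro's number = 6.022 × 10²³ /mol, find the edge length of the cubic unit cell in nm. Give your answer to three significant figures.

0.404 nm

M(LiF) = 25.94 g/mol; Z = 4 formula units per cell.
a³ = Z·M/(N_A·ρ) = 4 × 25.94 / (6.022 × 10²³ × 2.62) = 6.576 × 10^-23 cm³, so a = 4.036 × 10^-8 cm = 0.404 nm.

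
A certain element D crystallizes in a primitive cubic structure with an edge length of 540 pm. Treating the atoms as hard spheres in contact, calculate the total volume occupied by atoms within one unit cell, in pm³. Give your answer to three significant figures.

In a simple cubic lattice atoms touch along the cell edge, so a = 2r, so r = 0.5000a = 270.0 pm.
V_atoms = Z × (4/3)πr³ = 1 × (4/3)π × (270.0)³ = 8.24 × 10^7 pm³.

8.24 × 10^7 pm³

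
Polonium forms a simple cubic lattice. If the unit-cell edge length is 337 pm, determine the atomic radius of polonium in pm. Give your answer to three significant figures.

In a simple cubic lattice, atoms touch along the cell edge, so a = 2r.
r = a/2 = 337/2 = 169 pm.

169 pm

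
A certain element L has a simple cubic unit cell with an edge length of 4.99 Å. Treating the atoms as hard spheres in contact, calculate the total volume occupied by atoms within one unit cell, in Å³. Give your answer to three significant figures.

65.1 Å³

In a simple cubic lattice atoms touch along the cell edge, so a = 2r, so r = 0.5000a = 2.495 Å.
V_atoms = Z × (4/3)πr³ = 1 × (4/3)π × (2.495)³ = 65.1 Å³.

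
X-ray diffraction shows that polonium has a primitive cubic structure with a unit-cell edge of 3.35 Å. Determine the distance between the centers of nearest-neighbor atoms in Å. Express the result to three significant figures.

In a simple cubic structure, atoms touch along the cell edge, so a = 2r; the nearest-neighbor distance equals 2r = 1.000·a.
d = 1.000 × 3.35 = 3.35 Å.

3.35 Å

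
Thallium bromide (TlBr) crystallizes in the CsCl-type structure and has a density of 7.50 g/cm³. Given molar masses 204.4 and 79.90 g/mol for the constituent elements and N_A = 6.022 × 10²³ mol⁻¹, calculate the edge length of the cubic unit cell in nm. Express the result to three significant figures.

0.398 nm

M(TlBr) = 284.3 g/mol; Z = 1 formula unit per cell.
a³ = Z·M/(N_A·ρ) = 1 × 284.3 / (6.022 × 10²³ × 7.50) = 6.295 × 10^-23 cm³, so a = 3.978 × 10^-8 cm = 0.398 nm.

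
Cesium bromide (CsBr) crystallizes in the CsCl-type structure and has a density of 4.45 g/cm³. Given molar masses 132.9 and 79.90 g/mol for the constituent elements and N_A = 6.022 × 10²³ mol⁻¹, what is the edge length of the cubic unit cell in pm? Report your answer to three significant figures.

M(CsBr) = 212.8 g/mol; Z = 1 formula unit per cell.
a³ = Z·M/(N_A·ρ) = 1 × 212.8 / (6.022 × 10²³ × 4.45) = 7.941 × 10^-23 cm³, so a = 4.298 × 10^-8 cm = 430 pm.

430 pm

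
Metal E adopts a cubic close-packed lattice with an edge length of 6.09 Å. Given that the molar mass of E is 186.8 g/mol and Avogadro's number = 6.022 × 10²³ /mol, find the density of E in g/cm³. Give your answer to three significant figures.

An FCC unit cell contains Z = 4 atoms.
Cell volume: a³ = (6.09 Å)³ = (6.090 × 10^-8 cm)³ = 2.259 × 10^-22 cm³.
ρ = Z·M/(N_A·a³) = 4 × 186.8 / (6.022 × 10²³ × 2.259 × 10^-22) = 5.493 g/cm³.

5.49 g/cm³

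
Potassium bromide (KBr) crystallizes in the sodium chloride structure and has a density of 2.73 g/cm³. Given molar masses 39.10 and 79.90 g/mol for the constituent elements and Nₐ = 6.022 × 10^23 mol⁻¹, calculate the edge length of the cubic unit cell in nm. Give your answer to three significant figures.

0.662 nm

M(KBr) = 119.0 g/mol; Z = 4 formula units per cell.
a³ = Z·M/(N_A·ρ) = 4 × 119.0 / (6.022 × 10²³ × 2.73) = 2.895 × 10^-22 cm³, so a = 6.616 × 10^-8 cm = 0.662 nm.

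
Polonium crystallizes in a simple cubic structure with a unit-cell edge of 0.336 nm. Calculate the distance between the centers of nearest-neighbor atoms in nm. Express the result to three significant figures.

In a simple cubic structure, atoms touch along the cell edge, so a = 2r; the nearest-neighbor distance equals 2r = 1.000·a.
d = 1.000 × 0.336 = 0.336 nm.

0.336 nm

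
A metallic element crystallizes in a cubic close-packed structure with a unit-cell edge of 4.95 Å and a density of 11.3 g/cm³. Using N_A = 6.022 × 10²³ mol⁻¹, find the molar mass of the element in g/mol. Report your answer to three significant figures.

206 g/mol

An FCC cell has Z = 4 atoms; a = 4.950 × 10^-8 cm.
M = ρ·N_A·a³/Z = 11.3 × 6.022 × 10²³ × 1.213 × 10^-22 / 4 = 206 g/mol.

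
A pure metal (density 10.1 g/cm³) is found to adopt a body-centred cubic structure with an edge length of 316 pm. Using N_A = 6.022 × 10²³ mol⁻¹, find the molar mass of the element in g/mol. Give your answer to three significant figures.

A BCC cell has Z = 2 atoms; a = 3.160 × 10^-8 cm.
M = ρ·N_A·a³/Z = 10.1 × 6.022 × 10²³ × 3.155 × 10^-23 / 2 = 96.0 g/mol.

96.0 g/mol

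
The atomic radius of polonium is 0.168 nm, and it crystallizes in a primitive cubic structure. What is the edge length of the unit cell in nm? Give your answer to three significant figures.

In a simple cubic lattice, atoms touch along the cell edge, so a = 2r.
a = 2r = 2 × 0.168 = 0.336 nm.

0.336 nm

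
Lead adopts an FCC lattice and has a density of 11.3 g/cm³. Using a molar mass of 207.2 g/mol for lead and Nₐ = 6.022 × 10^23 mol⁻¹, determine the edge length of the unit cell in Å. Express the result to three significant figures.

4.96 Å

With Z = 4 atoms per FCC cell, a³ = Z·M/(N_A·ρ) = 4 × 207.2 / (6.022 × 10²³ × 11.30 g/cm³) = 1.218 × 10^-22 cm³.
a = (1.218 × 10^-22)^(1/3) = 4.957 × 10^-8 cm = 4.96 Å.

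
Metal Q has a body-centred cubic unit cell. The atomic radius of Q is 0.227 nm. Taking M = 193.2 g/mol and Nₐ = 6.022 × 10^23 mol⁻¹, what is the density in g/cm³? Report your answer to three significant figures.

In a BCC lattice, atoms touch along the body diagonal, so √3·a = 4r, giving a = 0.5242 nm = 5.242 × 10^-8 cm.
With Z = 2, ρ = Z·M/(N_A·a³) = 2 × 193.2 / (6.022 × 10²³ × 1.441 × 10^-22) = 4.454 g/cm³.

4.45 g/cm³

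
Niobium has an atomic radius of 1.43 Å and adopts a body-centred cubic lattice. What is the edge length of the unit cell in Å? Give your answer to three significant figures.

In a BCC lattice, atoms touch along the body diagonal, so √3·a = 4r.
a = 4r/√3 = 4 × 1.43 / 1.7321 = 3.30 Å.

3.30 Å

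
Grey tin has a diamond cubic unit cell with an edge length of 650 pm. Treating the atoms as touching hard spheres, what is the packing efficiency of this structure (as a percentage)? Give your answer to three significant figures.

In a diamond cubic lattice nearest neighbors lie along the body diagonal with √3·a = 8r, so r = 0.2165a = 140.7 pm.
Packing fraction = Z·(4/3)πr³ / a³ = 8 × (4/3)π × (140.7)³ / (650)³ = 0.3401 = 34.0%.

34.0%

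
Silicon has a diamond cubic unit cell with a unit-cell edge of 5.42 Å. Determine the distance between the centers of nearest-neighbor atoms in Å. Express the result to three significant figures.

2.35 Å

In a diamond cubic structure, nearest neighbors lie along the body diagonal with √3·a = 8r; the nearest-neighbor distance equals 2r = 0.4330·a.
d = 0.4330 × 5.42 = 2.35 Å.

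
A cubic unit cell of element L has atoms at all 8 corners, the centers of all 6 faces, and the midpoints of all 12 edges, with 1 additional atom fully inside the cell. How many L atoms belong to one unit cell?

8

Corner atoms are shared by 8 cells (1/8 each), face atoms by 2 (1/2 each), edge atoms by 4 (1/4 each), interior atoms are unshared.
Net atoms = 8 × 1/8 + 6 × 1/2 + 12 × 1/4 + 1 = 1 + 3 + 3 + 1 = 8.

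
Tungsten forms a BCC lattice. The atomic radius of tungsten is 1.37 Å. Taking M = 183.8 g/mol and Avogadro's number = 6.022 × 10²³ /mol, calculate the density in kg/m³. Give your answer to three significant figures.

19300 kg/m³

In a BCC lattice, atoms touch along the body diagonal, so √3·a = 4r, giving a = 3.164 Å = 3.164 × 10^-8 cm.
With Z = 2, ρ = Z·M/(N_A·a³) = 2 × 183.8 / (6.022 × 10²³ × 3.167 × 10^-23) = 19.27 g/cm³ = 19300 kg/m³.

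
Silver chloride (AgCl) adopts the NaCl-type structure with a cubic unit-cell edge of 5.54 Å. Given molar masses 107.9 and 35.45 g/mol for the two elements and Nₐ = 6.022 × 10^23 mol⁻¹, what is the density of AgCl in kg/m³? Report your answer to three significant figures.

5600 kg/m³

The NaCl-type structure contains Z = 4 formula units per cell; M(AgCl) = 107.9 + 35.45 = 143.35 g/mol.
a³ = (5.540 × 10^-8 cm)³ = 1.700 × 10^-22 cm³.
ρ = 4 × 143.35 / (6.022 × 10²³ × 1.700 × 10^-22) = 5.600 g/cm³ = 5600 kg/m³.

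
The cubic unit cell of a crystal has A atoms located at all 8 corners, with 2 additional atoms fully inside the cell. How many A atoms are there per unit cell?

Corner atoms are shared by 8 cells (1/8 each), interior atoms are unshared.
Net atoms = 8 × 1/8 + 2 = 1 + 2 = 3.

3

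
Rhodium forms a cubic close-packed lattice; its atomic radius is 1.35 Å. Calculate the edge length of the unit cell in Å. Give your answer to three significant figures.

In an FCC lattice, atoms touch along the face diagonal, so √2·a = 4r.
a = 4r/√2 = 4 × 1.35 / 1.4142 = 3.82 Å.

3.82 Å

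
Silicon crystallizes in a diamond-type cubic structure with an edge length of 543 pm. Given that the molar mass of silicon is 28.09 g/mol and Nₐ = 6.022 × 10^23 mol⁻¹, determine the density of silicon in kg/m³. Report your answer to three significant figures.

2330 kg/m³

A diamond cubic unit cell contains Z = 8 atoms.
Cell volume: a³ = (543 pm)³ = (5.430 × 10^-8 cm)³ = 1.601 × 10^-22 cm³.
ρ = Z·M/(N_A·a³) = 8 × 28.09 / (6.022 × 10²³ × 1.601 × 10^-22) = 2.331 g/cm³ = 2330 kg/m³.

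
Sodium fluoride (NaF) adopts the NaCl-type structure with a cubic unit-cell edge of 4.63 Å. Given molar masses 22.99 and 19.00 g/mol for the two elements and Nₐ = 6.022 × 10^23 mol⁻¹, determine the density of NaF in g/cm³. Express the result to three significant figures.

2.81 g/cm³

The NaCl-type structure contains Z = 4 formula units per cell; M(NaF) = 22.99 + 19.00 = 41.99 g/mol.
a³ = (4.630 × 10^-8 cm)³ = 9.925 × 10^-23 cm³.
ρ = 4 × 41.99 / (6.022 × 10²³ × 9.925 × 10^-23) = 2.810 g/cm³.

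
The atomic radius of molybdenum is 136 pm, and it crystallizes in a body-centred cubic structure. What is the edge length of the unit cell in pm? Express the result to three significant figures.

In a BCC lattice, atoms touch along the body diagonal, so √3·a = 4r.
a = 4r/√3 = 4 × 136 / 1.7321 = 314 pm.

314 pm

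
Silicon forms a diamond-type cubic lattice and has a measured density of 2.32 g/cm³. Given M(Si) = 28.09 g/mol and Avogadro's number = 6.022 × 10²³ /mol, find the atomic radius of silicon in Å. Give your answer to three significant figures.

For a diamond cubic cell (Z = 8), a³ = Z·M/(N_A·ρ) = 8 × 28.09 / (6.022 × 10²³ × 2.320) = 1.608 × 10^-22 cm³, so a = 5.438 × 10^-8 cm = 5.438 Å.
Nearest neighbors lie along the body diagonal with √3·a = 8r, so r = 0.2165 × a = 1.18 Å.

1.18 Å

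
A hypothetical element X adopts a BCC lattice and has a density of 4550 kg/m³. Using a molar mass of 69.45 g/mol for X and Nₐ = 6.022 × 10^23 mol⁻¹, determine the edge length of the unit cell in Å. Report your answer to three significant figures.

With Z = 2 atoms per BCC cell, a³ = Z·M/(N_A·ρ) = 2 × 69.45 / (6.022 × 10²³ × 4.550 g/cm³) = 5.069 × 10^-23 cm³.
a = (5.069 × 10^-23)^(1/3) = 3.701 × 10^-8 cm = 3.70 Å.

3.70 Å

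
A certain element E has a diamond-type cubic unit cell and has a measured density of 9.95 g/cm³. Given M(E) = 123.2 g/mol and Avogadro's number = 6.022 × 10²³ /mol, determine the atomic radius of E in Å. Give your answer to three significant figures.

1.19 Å

For a diamond cubic cell (Z = 8), a³ = Z·M/(N_A·ρ) = 8 × 123.2 / (6.022 × 10²³ × 9.950) = 1.645 × 10^-22 cm³, so a = 5.479 × 10^-8 cm = 5.479 Å.
Nearest neighbors lie along the body diagonal with √3·a = 8r, so r = 0.2165 × a = 1.19 Å.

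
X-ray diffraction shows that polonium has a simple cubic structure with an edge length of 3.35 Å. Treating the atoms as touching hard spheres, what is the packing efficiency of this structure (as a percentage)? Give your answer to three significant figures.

52.4%

In a simple cubic lattice atoms touch along the cell edge, so a = 2r, so r = 0.5000a = 1.675 Å.
Packing fraction = Z·(4/3)πr³ / a³ = 1 × (4/3)π × (1.675)³ / (3.35)³ = 0.5236 = 52.4%.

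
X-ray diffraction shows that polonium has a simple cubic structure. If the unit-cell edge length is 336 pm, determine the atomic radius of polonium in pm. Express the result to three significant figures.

168 pm

In a simple cubic lattice, atoms touch along the cell edge, so a = 2r.
r = a/2 = 336/2 = 168 pm.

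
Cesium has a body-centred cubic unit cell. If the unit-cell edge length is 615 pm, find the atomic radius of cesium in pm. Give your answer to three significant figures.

266 pm

In a BCC lattice, atoms touch along the body diagonal, so √3·a = 4r.
r = √3·a/4 = 1.7321 × 615 / 4 = 266 pm.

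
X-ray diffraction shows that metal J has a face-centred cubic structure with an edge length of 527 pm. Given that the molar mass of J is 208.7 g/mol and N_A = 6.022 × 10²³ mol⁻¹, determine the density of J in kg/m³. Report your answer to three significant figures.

An FCC unit cell contains Z = 4 atoms.
Cell volume: a³ = (527 pm)³ = (5.270 × 10^-8 cm)³ = 1.464 × 10^-22 cm³.
ρ = Z·M/(N_A·a³) = 4 × 208.7 / (6.022 × 10²³ × 1.464 × 10^-22) = 9.471 g/cm³ = 9470 kg/m³.

9470 kg/m³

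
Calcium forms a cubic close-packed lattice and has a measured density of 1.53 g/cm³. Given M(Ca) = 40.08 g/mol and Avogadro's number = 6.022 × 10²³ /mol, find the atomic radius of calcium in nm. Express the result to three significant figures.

For an FCC cell (Z = 4), a³ = Z·M/(N_A·ρ) = 4 × 40.08 / (6.022 × 10²³ × 1.530) = 1.740 × 10^-22 cm³, so a = 5.583 × 10^-8 cm = 0.5583 nm.
Atoms touch along the face diagonal, so √2·a = 4r, so r = 0.3536 × a = 0.197 nm.

0.197 nm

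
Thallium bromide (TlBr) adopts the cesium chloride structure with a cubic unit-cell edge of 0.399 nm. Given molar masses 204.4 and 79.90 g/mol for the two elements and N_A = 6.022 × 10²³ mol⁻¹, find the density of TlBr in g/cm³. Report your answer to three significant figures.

The cesium chloride structure contains Z = 1 formula unit per cell; M(TlBr) = 204.4 + 79.90 = 284.3 g/mol.
a³ = (3.990 × 10^-8 cm)³ = 6.352 × 10^-23 cm³.
ρ = 1 × 284.3 / (6.022 × 10²³ × 6.352 × 10^-23) = 7.432 g/cm³.

7.43 g/cm³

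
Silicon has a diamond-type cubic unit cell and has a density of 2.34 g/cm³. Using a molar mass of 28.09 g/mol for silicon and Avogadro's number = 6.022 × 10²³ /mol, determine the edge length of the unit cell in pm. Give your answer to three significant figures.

542 pm

With Z = 8 atoms per diamond cubic cell, a³ = Z·M/(N_A·ρ) = 8 × 28.09 / (6.022 × 10²³ × 2.340 g/cm³) = 1.595 × 10^-22 cm³.
a = (1.595 × 10^-22)^(1/3) = 5.423 × 10^-8 cm = 542 pm.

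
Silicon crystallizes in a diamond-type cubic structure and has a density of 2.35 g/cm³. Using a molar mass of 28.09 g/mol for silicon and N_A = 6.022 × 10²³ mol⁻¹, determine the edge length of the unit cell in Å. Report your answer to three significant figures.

With Z = 8 atoms per diamond cubic cell, a³ = Z·M/(N_A·ρ) = 8 × 28.09 / (6.022 × 10²³ × 2.350 g/cm³) = 1.588 × 10^-22 cm³.
a = (1.588 × 10^-22)^(1/3) = 5.415 × 10^-8 cm = 5.42 Å.

5.42 Å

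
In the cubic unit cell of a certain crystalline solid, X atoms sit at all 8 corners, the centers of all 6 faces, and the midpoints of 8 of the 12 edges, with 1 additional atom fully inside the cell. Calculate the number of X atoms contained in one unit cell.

7

Corner atoms are shared by 8 cells (1/8 each), face atoms by 2 (1/2 each), edge atoms by 4 (1/4 each), interior atoms are unshared.
Net atoms = 8 × 1/8 + 6 × 1/2 + 8 × 1/4 + 1 = 1 + 3 + 2 + 1 = 7.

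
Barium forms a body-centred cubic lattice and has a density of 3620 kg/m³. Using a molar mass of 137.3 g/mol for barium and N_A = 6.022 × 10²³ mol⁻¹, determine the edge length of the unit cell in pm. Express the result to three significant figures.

501 pm

With Z = 2 atoms per BCC cell, a³ = Z·M/(N_A·ρ) = 2 × 137.3 / (6.022 × 10²³ × 3.620 g/cm³) = 1.260 × 10^-22 cm³.
a = (1.260 × 10^-22)^(1/3) = 5.013 × 10^-8 cm = 501 pm.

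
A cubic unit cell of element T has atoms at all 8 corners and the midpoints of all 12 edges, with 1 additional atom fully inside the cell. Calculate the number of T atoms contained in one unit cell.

Corner atoms are shared by 8 cells (1/8 each), edge atoms by 4 (1/4 each), interior atoms are unshared.
Net atoms = 8 × 1/8 + 12 × 1/4 + 1 = 1 + 3 + 1 = 5.

5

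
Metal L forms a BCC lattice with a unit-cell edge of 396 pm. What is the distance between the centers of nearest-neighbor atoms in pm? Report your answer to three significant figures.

343 pm

In a BCC structure, atoms touch along the body diagonal, so √3·a = 4r; the nearest-neighbor distance equals 2r = 0.8660·a.
d = 0.8660 × 396 = 343 pm.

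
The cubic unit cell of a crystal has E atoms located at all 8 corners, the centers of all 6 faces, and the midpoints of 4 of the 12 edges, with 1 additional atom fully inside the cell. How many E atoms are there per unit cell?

6

Corner atoms are shared by 8 cells (1/8 each), face atoms by 2 (1/2 each), edge atoms by 4 (1/4 each), interior atoms are unshared.
Net atoms = 8 × 1/8 + 6 × 1/2 + 4 × 1/4 + 1 = 1 + 3 + 1 + 1 = 6.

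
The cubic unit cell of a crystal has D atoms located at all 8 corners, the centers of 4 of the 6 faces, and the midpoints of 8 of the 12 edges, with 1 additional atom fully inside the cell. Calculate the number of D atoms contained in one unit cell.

Corner atoms are shared by 8 cells (1/8 each), face atoms by 2 (1/2 each), edge atoms by 4 (1/4 each), interior atoms are unshared.
Net atoms = 8 × 1/8 + 4 × 1/2 + 8 × 1/4 + 1 = 1 + 2 + 2 + 1 = 6.

6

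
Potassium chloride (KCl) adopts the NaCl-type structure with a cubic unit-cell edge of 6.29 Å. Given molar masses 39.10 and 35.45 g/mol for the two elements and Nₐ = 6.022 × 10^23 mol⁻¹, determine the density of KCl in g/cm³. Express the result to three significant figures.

1.99 g/cm³

The NaCl-type structure contains Z = 4 formula units per cell; M(KCl) = 39.10 + 35.45 = 74.55 g/mol.
a³ = (6.290 × 10^-8 cm)³ = 2.489 × 10^-22 cm³.
ρ = 4 × 74.55 / (6.022 × 10²³ × 2.489 × 10^-22) = 1.990 g/cm³.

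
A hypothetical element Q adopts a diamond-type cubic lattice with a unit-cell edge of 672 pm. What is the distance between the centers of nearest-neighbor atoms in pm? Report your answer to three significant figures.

291 pm

In a diamond cubic structure, nearest neighbors lie along the body diagonal with √3·a = 8r; the nearest-neighbor distance equals 2r = 0.4330·a.
d = 0.4330 × 672 = 291 pm.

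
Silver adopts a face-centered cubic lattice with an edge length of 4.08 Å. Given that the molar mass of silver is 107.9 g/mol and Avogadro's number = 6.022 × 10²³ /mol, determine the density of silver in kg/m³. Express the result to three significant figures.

10600 kg/m³

An FCC unit cell contains Z = 4 atoms.
Cell volume: a³ = (4.08 Å)³ = (4.080 × 10^-8 cm)³ = 6.792 × 10^-23 cm³.
ρ = Z·M/(N_A·a³) = 4 × 107.9 / (6.022 × 10²³ × 6.792 × 10^-23) = 10.55 g/cm³ = 10600 kg/m³.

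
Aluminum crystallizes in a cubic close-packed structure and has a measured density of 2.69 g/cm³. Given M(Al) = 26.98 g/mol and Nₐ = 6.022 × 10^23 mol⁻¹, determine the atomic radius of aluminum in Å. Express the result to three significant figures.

For an FCC cell (Z = 4), a³ = Z·M/(N_A·ρ) = 4 × 26.98 / (6.022 × 10²³ × 2.690) = 6.662 × 10^-23 cm³, so a = 4.054 × 10^-8 cm = 4.054 Å.
Atoms touch along the face diagonal, so √2·a = 4r, so r = 0.3536 × a = 1.43 Å.

1.43 Å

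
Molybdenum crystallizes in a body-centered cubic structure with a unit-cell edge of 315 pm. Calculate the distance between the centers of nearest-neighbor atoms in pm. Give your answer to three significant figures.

273 pm

In a BCC structure, atoms touch along the body diagonal, so √3·a = 4r; the nearest-neighbor distance equals 2r = 0.8660·a.
d = 0.8660 × 315 = 273 pm.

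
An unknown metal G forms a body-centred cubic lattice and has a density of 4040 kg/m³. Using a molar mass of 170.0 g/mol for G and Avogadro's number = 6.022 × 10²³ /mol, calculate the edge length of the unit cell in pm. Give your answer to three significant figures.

With Z = 2 atoms per BCC cell, a³ = Z·M/(N_A·ρ) = 2 × 170.0 / (6.022 × 10²³ × 4.040 g/cm³) = 1.398 × 10^-22 cm³.
a = (1.398 × 10^-22)^(1/3) = 5.189 × 10^-8 cm = 519 pm.

519 pm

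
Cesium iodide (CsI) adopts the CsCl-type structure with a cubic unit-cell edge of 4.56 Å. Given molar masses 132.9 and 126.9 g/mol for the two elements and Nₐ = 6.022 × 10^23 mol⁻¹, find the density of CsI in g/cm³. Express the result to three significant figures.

4.55 g/cm³

The CsCl-type structure contains Z = 1 formula unit per cell; M(CsI) = 132.9 + 126.9 = 259.8 g/mol.
a³ = (4.560 × 10^-8 cm)³ = 9.482 × 10^-23 cm³.
ρ = 1 × 259.8 / (6.022 × 10²³ × 9.482 × 10^-23) = 4.550 g/cm³.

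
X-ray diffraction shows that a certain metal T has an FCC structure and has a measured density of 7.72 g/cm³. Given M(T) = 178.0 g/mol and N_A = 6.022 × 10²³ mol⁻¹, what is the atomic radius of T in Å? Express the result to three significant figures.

For an FCC cell (Z = 4), a³ = Z·M/(N_A·ρ) = 4 × 178.0 / (6.022 × 10²³ × 7.720) = 1.532 × 10^-22 cm³, so a = 5.350 × 10^-8 cm = 5.350 Å.
Atoms touch along the face diagonal, so √2·a = 4r, so r = 0.3536 × a = 1.89 Å.

1.89 Å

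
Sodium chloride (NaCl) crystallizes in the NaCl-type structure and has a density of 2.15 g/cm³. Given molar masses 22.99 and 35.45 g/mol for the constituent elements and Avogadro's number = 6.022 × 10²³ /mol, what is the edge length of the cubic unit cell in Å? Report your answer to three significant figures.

M(NaCl) = 58.44 g/mol; Z = 4 formula units per cell.
a³ = Z·M/(N_A·ρ) = 4 × 58.44 / (6.022 × 10²³ × 2.15) = 1.805 × 10^-22 cm³, so a = 5.652 × 10^-8 cm = 5.65 Å.

5.65 Å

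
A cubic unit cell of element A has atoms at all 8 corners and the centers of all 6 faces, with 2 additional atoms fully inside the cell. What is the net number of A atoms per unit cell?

6

Corner atoms are shared by 8 cells (1/8 each), face atoms by 2 (1/2 each), interior atoms are unshared.
Net atoms = 8 × 1/8 + 6 × 1/2 + 2 = 1 + 3 + 2 = 6.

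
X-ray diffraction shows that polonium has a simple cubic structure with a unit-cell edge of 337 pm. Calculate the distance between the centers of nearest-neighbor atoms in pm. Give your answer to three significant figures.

337 pm

In a simple cubic structure, atoms touch along the cell edge, so a = 2r; the nearest-neighbor distance equals 2r = 1.000·a.
d = 1.000 × 337 = 337 pm.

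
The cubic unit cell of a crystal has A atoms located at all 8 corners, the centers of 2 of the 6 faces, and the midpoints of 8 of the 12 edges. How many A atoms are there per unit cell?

4

Corner atoms are shared by 8 cells (1/8 each), face atoms by 2 (1/2 each), edge atoms by 4 (1/4 each).
Net atoms = 8 × 1/8 + 2 × 1/2 + 8 × 1/4 = 1 + 1 + 2 = 4.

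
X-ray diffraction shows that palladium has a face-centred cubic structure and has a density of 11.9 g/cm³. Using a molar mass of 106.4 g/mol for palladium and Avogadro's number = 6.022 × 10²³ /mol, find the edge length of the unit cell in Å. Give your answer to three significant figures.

3.90 Å

With Z = 4 atoms per FCC cell, a³ = Z·M/(N_A·ρ) = 4 × 106.4 / (6.022 × 10²³ × 11.90 g/cm³) = 5.939 × 10^-23 cm³.
a = (5.939 × 10^-23)^(1/3) = 3.902 × 10^-8 cm = 3.90 Å.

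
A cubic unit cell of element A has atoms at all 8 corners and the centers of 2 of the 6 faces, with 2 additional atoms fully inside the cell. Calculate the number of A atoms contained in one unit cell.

Corner atoms are shared by 8 cells (1/8 each), face atoms by 2 (1/2 each), interior atoms are unshared.
Net atoms = 8 × 1/8 + 2 × 1/2 + 2 = 1 + 1 + 2 = 4.

4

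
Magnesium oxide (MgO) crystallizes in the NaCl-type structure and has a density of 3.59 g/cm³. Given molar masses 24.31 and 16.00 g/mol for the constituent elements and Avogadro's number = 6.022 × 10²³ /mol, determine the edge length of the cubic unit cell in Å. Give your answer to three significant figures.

M(MgO) = 40.31 g/mol; Z = 4 formula units per cell.
a³ = Z·M/(N_A·ρ) = 4 × 40.31 / (6.022 × 10²³ × 3.59) = 7.458 × 10^-23 cm³, so a = 4.209 × 10^-8 cm = 4.21 Å.

4.21 Å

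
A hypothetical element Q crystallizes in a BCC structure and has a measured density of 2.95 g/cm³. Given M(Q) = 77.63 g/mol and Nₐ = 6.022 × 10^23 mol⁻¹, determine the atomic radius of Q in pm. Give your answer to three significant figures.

192 pm

For a BCC cell (Z = 2), a³ = Z·M/(N_A·ρ) = 2 × 77.63 / (6.022 × 10²³ × 2.950) = 8.740 × 10^-23 cm³, so a = 4.438 × 10^-8 cm = 443.8 pm.
Atoms touch along the body diagonal, so √3·a = 4r, so r = 0.4330 × a = 192 pm.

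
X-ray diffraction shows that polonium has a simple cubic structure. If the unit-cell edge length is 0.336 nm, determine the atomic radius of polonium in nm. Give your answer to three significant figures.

0.168 nm

In a simple cubic lattice, atoms touch along the cell edge, so a = 2r.
r = a/2 = 0.336/2 = 0.168 nm.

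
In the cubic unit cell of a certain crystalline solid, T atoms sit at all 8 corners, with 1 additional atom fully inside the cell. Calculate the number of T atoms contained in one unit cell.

Corner atoms are shared by 8 cells (1/8 each), interior atoms are unshared.
Net atoms = 8 × 1/8 + 1 = 1 + 1 = 2.

2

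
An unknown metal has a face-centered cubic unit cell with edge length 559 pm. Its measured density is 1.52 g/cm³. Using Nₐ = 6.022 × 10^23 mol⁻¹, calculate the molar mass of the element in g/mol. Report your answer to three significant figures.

40.0 g/mol

An FCC cell has Z = 4 atoms; a = 5.590 × 10^-8 cm.
M = ρ·N_A·a³/Z = 1.52 × 6.022 × 10²³ × 1.747 × 10^-22 / 4 = 40.0 g/mol.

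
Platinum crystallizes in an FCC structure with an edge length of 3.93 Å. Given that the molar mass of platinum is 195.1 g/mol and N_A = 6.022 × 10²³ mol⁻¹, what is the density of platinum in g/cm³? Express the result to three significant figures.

An FCC unit cell contains Z = 4 atoms.
Cell volume: a³ = (3.93 Å)³ = (3.930 × 10^-8 cm)³ = 6.070 × 10^-23 cm³.
ρ = Z·M/(N_A·a³) = 4 × 195.1 / (6.022 × 10²³ × 6.070 × 10^-23) = 21.35 g/cm³.

21.4 g/cm³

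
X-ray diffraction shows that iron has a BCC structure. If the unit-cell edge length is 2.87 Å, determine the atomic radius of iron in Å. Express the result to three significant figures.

In a BCC lattice, atoms touch along the body diagonal, so √3·a = 4r.
r = √3·a/4 = 1.7321 × 2.87 / 4 = 1.24 Å.

1.24 Å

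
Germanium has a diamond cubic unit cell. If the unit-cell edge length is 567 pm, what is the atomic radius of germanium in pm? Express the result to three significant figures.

123 pm

In a diamond cubic lattice, nearest neighbors lie along the body diagonal with √3·a = 8r.
r = √3·a/8 = 1.7321 × 567 / 8 = 123 pm.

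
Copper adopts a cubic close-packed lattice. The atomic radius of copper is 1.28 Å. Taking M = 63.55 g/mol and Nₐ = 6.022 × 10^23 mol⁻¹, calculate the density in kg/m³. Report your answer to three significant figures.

8900 kg/m³

In an FCC lattice, atoms touch along the face diagonal, so √2·a = 4r, giving a = 3.620 Å = 3.620 × 10^-8 cm.
With Z = 4, ρ = Z·M/(N_A·a³) = 4 × 63.55 / (6.022 × 10²³ × 4.745 × 10^-23) = 8.895 g/cm³ = 8900 kg/m³.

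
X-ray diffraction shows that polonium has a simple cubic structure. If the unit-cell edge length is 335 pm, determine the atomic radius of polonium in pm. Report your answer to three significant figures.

In a simple cubic lattice, atoms touch along the cell edge, so a = 2r.
r = a/2 = 335/2 = 168 pm.

168 pm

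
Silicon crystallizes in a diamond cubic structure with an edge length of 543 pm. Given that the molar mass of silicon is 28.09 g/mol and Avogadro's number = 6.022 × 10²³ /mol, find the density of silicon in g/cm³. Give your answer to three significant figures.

2.33 g/cm³

A diamond cubic unit cell contains Z = 8 atoms.
Cell volume: a³ = (543 pm)³ = (5.430 × 10^-8 cm)³ = 1.601 × 10^-22 cm³.
ρ = Z·M/(N_A·a³) = 8 × 28.09 / (6.022 × 10²³ × 1.601 × 10^-22) = 2.331 g/cm³.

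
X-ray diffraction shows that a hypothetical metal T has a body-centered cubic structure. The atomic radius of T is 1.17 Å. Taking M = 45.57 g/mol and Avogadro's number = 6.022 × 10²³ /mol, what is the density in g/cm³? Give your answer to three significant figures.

7.67 g/cm³

In a BCC lattice, atoms touch along the body diagonal, so √3·a = 4r, giving a = 2.702 Å = 2.702 × 10^-8 cm.
With Z = 2, ρ = Z·M/(N_A·a³) = 2 × 45.57 / (6.022 × 10²³ × 1.973 × 10^-23) = 7.672 g/cm³.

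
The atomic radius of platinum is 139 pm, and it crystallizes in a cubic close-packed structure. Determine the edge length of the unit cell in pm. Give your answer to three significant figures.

In an FCC lattice, atoms touch along the face diagonal, so √2·a = 4r.
a = 4r/√2 = 4 × 139 / 1.4142 = 393 pm.

393 pm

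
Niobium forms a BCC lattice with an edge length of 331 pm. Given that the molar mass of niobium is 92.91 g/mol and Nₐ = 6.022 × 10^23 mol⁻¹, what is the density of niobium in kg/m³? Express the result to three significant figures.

8510 kg/m³

A BCC unit cell contains Z = 2 atoms.
Cell volume: a³ = (331 pm)³ = (3.310 × 10^-8 cm)³ = 3.626 × 10^-23 cm³.
ρ = Z·M/(N_A·a³) = 2 × 92.91 / (6.022 × 10²³ × 3.626 × 10^-23) = 8.509 g/cm³ = 8510 kg/m³.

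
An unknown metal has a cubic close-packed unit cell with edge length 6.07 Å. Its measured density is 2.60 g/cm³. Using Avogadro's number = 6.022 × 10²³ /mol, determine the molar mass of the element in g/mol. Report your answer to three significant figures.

87.5 g/mol

An FCC cell has Z = 4 atoms; a = 6.070 × 10^-8 cm.
M = ρ·N_A·a³/Z = 2.60 × 6.022 × 10²³ × 2.236 × 10^-22 / 4 = 87.5 g/mol.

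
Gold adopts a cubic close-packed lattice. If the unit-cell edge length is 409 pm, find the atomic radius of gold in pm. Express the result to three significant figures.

In an FCC lattice, atoms touch along the face diagonal, so √2·a = 4r.
r = √2·a/4 = 1.4142 × 409 / 4 = 145 pm.

145 pm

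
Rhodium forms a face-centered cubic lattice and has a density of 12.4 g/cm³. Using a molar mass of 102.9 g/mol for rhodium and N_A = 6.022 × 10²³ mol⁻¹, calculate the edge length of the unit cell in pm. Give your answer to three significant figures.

381 pm

With Z = 4 atoms per FCC cell, a³ = Z·M/(N_A·ρ) = 4 × 102.9 / (6.022 × 10²³ × 12.40 g/cm³) = 5.512 × 10^-23 cm³.
a = (5.512 × 10^-23)^(1/3) = 3.806 × 10^-8 cm = 381 pm.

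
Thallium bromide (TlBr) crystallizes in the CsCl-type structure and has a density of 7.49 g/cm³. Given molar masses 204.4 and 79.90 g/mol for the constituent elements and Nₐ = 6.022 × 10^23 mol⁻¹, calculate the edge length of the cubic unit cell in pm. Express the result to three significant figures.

398 pm

M(TlBr) = 284.3 g/mol; Z = 1 formula unit per cell.
a³ = Z·M/(N_A·ρ) = 1 × 284.3 / (6.022 × 10²³ × 7.49) = 6.303 × 10^-23 cm³, so a = 3.980 × 10^-8 cm = 398 pm.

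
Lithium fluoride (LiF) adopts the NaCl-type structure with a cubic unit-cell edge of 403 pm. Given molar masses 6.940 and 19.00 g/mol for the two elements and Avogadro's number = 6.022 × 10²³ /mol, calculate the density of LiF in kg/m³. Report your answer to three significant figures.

2630 kg/m³

The NaCl-type structure contains Z = 4 formula units per cell; M(LiF) = 6.940 + 19.00 = 25.94 g/mol.
a³ = (4.030 × 10^-8 cm)³ = 6.545 × 10^-23 cm³.
ρ = 4 × 25.94 / (6.022 × 10²³ × 6.545 × 10^-23) = 2.633 g/cm³ = 2630 kg/m³.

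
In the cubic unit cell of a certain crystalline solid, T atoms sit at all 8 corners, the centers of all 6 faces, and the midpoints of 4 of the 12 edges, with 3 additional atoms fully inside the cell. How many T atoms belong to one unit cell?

Corner atoms are shared by 8 cells (1/8 each), face atoms by 2 (1/2 each), edge atoms by 4 (1/4 each), interior atoms are unshared.
Net atoms = 8 × 1/8 + 6 × 1/2 + 4 × 1/4 + 3 = 1 + 3 + 1 + 3 = 8.

8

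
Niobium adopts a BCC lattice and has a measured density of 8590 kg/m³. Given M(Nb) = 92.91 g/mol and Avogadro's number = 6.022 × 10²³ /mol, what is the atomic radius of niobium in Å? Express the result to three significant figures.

For a BCC cell (Z = 2), a³ = Z·M/(N_A·ρ) = 2 × 92.91 / (6.022 × 10²³ × 8.590) = 3.592 × 10^-23 cm³, so a = 3.300 × 10^-8 cm = 3.300 Å.
Atoms touch along the body diagonal, so √3·a = 4r, so r = 0.4330 × a = 1.43 Å.

1.43 Å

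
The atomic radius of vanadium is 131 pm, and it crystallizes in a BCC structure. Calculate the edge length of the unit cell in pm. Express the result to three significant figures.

In a BCC lattice, atoms touch along the body diagonal, so √3·a = 4r.
a = 4r/√3 = 4 × 131 / 1.7321 = 303 pm.

303 pm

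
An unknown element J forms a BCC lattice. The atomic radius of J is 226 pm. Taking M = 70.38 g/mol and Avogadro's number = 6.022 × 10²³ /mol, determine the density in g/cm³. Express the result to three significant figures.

1.64 g/cm³

In a BCC lattice, atoms touch along the body diagonal, so √3·a = 4r, giving a = 521.9 pm = 5.219 × 10^-8 cm.
With Z = 2, ρ = Z·M/(N_A·a³) = 2 × 70.38 / (6.022 × 10²³ × 1.422 × 10^-22) = 1.644 g/cm³.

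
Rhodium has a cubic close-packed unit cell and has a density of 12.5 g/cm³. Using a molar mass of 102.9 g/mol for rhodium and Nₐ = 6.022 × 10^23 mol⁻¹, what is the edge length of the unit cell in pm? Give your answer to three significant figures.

With Z = 4 atoms per FCC cell, a³ = Z·M/(N_A·ρ) = 4 × 102.9 / (6.022 × 10²³ × 12.50 g/cm³) = 5.468 × 10^-23 cm³.
a = (5.468 × 10^-23)^(1/3) = 3.796 × 10^-8 cm = 380 pm.

380 pm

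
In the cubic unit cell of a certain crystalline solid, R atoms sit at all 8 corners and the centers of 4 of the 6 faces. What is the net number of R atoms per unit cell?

Corner atoms are shared by 8 cells (1/8 each), face atoms by 2 (1/2 each).
Net atoms = 8 × 1/8 + 4 × 1/2 = 1 + 2 = 3.

3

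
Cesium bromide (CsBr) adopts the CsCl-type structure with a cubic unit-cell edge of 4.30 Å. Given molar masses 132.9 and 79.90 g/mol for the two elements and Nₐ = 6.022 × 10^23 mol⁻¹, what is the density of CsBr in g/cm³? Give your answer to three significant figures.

4.44 g/cm³

The CsCl-type structure contains Z = 1 formula unit per cell; M(CsBr) = 132.9 + 79.90 = 212.8 g/mol.
a³ = (4.300 × 10^-8 cm)³ = 7.951 × 10^-23 cm³.
ρ = 1 × 212.8 / (6.022 × 10²³ × 7.951 × 10^-23) = 4.445 g/cm³.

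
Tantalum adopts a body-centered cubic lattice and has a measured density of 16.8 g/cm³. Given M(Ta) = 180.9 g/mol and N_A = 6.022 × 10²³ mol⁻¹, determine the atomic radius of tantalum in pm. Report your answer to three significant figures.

143 pm

For a BCC cell (Z = 2), a³ = Z·M/(N_A·ρ) = 2 × 180.9 / (6.022 × 10²³ × 16.80) = 3.576 × 10^-23 cm³, so a = 3.295 × 10^-8 cm = 329.5 pm.
Atoms touch along the body diagonal, so √3·a = 4r, so r = 0.4330 × a = 143 pm.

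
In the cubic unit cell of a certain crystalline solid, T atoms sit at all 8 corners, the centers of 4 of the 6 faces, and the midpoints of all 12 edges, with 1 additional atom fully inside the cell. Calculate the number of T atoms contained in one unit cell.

7

Corner atoms are shared by 8 cells (1/8 each), face atoms by 2 (1/2 each), edge atoms by 4 (1/4 each), interior atoms are unshared.
Net atoms = 8 × 1/8 + 4 × 1/2 + 12 × 1/4 + 1 = 1 + 2 + 3 + 1 = 7.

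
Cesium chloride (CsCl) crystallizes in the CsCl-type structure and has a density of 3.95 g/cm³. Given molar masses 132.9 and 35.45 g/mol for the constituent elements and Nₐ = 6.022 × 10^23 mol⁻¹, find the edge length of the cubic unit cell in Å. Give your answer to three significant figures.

M(CsCl) = 168.35 g/mol; Z = 1 formula unit per cell.
a³ = Z·M/(N_A·ρ) = 1 × 168.35 / (6.022 × 10²³ × 3.95) = 7.077 × 10^-23 cm³, so a = 4.136 × 10^-8 cm = 4.14 Å.

4.14 Å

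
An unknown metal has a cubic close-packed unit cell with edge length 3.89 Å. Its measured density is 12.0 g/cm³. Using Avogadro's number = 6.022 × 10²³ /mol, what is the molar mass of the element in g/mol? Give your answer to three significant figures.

An FCC cell has Z = 4 atoms; a = 3.890 × 10^-8 cm.
M = ρ·N_A·a³/Z = 12.0 × 6.022 × 10²³ × 5.886 × 10^-23 / 4 = 106 g/mol.

106 g/mol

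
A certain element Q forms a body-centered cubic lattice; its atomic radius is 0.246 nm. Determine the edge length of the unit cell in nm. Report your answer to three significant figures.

0.568 nm

In a BCC lattice, atoms touch along the body diagonal, so √3·a = 4r.
a = 4r/√3 = 4 × 0.246 / 1.7321 = 0.568 nm.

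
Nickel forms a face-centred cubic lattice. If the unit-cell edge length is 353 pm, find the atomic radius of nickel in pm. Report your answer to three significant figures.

In an FCC lattice, atoms touch along the face diagonal, so √2·a = 4r.
r = √2·a/4 = 1.4142 × 353 / 4 = 125 pm.

125 pm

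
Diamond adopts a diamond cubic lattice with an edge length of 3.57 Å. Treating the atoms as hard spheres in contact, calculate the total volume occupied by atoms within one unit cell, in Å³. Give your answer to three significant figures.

15.5 Å³

In a diamond cubic lattice nearest neighbors lie along the body diagonal with √3·a = 8r, so r = 0.2165a = 0.7729 Å.
V_atoms = Z × (4/3)πr³ = 8 × (4/3)π × (0.7729)³ = 15.5 Å³.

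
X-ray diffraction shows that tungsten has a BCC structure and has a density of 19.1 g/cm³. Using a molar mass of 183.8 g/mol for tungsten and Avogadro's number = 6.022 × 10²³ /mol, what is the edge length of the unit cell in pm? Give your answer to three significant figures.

317 pm

With Z = 2 atoms per BCC cell, a³ = Z·M/(N_A·ρ) = 2 × 183.8 / (6.022 × 10²³ × 19.10 g/cm³) = 3.196 × 10^-23 cm³.
a = (3.196 × 10^-23)^(1/3) = 3.173 × 10^-8 cm = 317 pm.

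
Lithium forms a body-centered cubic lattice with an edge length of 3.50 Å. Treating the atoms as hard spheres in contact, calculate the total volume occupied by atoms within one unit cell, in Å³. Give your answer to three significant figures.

29.2 Å³

In a BCC lattice atoms touch along the body diagonal, so √3·a = 4r, so r = 0.4330a = 1.516 Å.
V_atoms = Z × (4/3)πr³ = 2 × (4/3)π × (1.516)³ = 29.2 Å³.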